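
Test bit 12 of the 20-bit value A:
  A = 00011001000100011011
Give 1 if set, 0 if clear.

Bit 12 is the 13th from the right.
  00011001000100011011
         ^
That bit is 1.

Answer: 1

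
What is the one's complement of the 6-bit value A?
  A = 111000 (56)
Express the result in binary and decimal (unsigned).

Flip each bit (0->1, 1->0):
  111000
  000111

Answer: 000111 (7)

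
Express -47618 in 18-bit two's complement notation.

1. Binary of +47618:  001011101000000010
2. Invert bits:     110100010111111101
3. Add 1:           110100010111111110

Answer: 110100010111111110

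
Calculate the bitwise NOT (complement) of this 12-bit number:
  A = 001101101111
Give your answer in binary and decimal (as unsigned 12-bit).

Flip each bit (0->1, 1->0):
  001101101111
  110010010000

Answer: 110010010000 (3216)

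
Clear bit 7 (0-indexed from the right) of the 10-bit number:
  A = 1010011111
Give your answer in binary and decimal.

Mask = ~(1 << 7) = 1101111111
Bit 7 of A is 1, so AND-ing with the mask clears it to 0.
  1010011111
& 1101111111
------------
  1000011111

Answer: 1000011111 (543)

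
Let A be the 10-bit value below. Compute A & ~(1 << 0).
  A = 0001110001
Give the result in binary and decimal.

Mask = ~(1 << 0) = 1111111110
Bit 0 of A is 1, so AND-ing with the mask clears it to 0.
  0001110001
& 1111111110
------------
  0001110000

Answer: 0001110000 (112)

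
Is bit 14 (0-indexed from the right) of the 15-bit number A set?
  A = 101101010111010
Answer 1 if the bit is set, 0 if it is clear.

Bit 14 is the 15th from the right.
  101101010111010
  ^
That bit is 1.

Answer: 1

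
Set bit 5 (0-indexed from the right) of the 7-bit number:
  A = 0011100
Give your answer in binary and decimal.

Mask = 1 << 5 = 0100000
Bit 5 of A is 0, so OR-ing with the mask flips it to 1.
  0011100
| 0100000
---------
  0111100

Answer: 0111100 (60)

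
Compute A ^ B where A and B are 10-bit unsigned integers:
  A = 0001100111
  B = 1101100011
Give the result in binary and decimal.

Apply ^ to each column (1 where bits differ):
  0001100111
^ 1101100011
------------
  1100000100

Answer: 1100000100 (772)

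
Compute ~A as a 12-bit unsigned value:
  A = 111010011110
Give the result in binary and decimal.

Flip each bit (0->1, 1->0):
  111010011110
  000101100001

Answer: 000101100001 (353)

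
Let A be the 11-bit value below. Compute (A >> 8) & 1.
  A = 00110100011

Bit 8 is the 9th from the right.
  00110100011
    ^
That bit is 1.

Answer: 1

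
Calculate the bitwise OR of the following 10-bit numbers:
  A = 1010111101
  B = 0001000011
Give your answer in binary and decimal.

Apply | to each column (1 where either bit is 1):
  1010111101
| 0001000011
------------
  1011111111

Answer: 1011111111 (767)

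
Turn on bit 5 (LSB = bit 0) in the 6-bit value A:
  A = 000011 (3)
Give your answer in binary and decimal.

Mask = 1 << 5 = 100000
Bit 5 of A is 0, so OR-ing with the mask flips it to 1.
  000011
| 100000
--------
  100011

Answer: 100011 (35)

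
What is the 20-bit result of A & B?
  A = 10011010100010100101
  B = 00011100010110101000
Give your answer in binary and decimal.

Apply & to each column (1 only where both bits are 1):
  10011010100010100101
& 00011100010110101000
----------------------
  00011000000010100000

Answer: 00011000000010100000 (98464)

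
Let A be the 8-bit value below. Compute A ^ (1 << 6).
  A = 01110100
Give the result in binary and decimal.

Mask = 1 << 6 = 01000000
Bit 6 of A is 1; XOR with the mask flips it to 0.
  01110100
^ 01000000
----------
  00110100

Answer: 00110100 (52)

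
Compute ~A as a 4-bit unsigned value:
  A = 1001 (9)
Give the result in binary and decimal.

Flip each bit (0->1, 1->0):
  1001
  0110

Answer: 0110 (6)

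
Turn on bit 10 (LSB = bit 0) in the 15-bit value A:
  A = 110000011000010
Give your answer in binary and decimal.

Mask = 1 << 10 = 000010000000000
Bit 10 of A is 0, so OR-ing with the mask flips it to 1.
  110000011000010
| 000010000000000
-----------------
  110010011000010

Answer: 110010011000010 (25794)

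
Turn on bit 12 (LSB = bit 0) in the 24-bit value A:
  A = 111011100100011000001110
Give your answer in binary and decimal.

Mask = 1 << 12 = 000000000001000000000000
Bit 12 of A is 0, so OR-ing with the mask flips it to 1.
  111011100100011000001110
| 000000000001000000000000
--------------------------
  111011100101011000001110

Answer: 111011100101011000001110 (15619598)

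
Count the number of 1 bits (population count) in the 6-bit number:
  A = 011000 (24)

011000
1-bits at positions (from bit 0 = LSB): 3, 4
Count = 2

Answer: 2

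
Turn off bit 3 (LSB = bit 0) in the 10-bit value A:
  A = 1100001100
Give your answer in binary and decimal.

Mask = ~(1 << 3) = 1111110111
Bit 3 of A is 1, so AND-ing with the mask clears it to 0.
  1100001100
& 1111110111
------------
  1100000100

Answer: 1100000100 (772)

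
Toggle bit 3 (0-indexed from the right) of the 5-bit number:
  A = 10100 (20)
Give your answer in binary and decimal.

Mask = 1 << 3 = 01000
Bit 3 of A is 0; XOR with the mask flips it to 1.
  10100
^ 01000
-------
  11100

Answer: 11100 (28)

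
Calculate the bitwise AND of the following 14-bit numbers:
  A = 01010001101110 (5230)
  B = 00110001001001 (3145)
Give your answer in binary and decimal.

Apply & to each column (1 only where both bits are 1):
  01010001101110
& 00110001001001
----------------
  00010001001000

Answer: 00010001001000 (1096)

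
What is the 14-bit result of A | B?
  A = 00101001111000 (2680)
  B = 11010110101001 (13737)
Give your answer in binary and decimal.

Apply | to each column (1 where either bit is 1):
  00101001111000
| 11010110101001
----------------
  11111111111001

Answer: 11111111111001 (16377)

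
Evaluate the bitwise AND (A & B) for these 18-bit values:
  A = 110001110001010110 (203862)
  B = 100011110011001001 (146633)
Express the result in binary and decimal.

Apply & to each column (1 only where both bits are 1):
  110001110001010110
& 100011110011001001
--------------------
  100001110001000000

Answer: 100001110001000000 (138304)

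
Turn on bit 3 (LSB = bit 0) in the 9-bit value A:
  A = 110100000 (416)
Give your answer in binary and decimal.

Mask = 1 << 3 = 000001000
Bit 3 of A is 0, so OR-ing with the mask flips it to 1.
  110100000
| 000001000
-----------
  110101000

Answer: 110101000 (424)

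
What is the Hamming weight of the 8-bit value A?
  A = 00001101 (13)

00001101
1-bits at positions (from bit 0 = LSB): 0, 2, 3
Count = 3

Answer: 3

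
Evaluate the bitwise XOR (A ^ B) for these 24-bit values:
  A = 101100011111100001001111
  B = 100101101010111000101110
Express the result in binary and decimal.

Apply ^ to each column (1 where bits differ):
  101100011111100001001111
^ 100101101010111000101110
--------------------------
  001001110101011001100001

Answer: 001001110101011001100001 (2578017)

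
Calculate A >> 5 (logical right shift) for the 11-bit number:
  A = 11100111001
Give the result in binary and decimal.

Logical shift right by 5: drop the bottom 5 bit(s), prepend 5 zero(s) on the left.
  11100111001  ->  keep [111001], discard [11001], prepend 00000
= 00000111001

Answer: 00000111001 (57)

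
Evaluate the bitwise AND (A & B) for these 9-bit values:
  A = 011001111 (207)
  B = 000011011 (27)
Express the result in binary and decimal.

Apply & to each column (1 only where both bits are 1):
  011001111
& 000011011
-----------
  000001011

Answer: 000001011 (11)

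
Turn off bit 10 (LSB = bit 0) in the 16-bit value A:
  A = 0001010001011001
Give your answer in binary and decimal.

Mask = ~(1 << 10) = 1111101111111111
Bit 10 of A is 1, so AND-ing with the mask clears it to 0.
  0001010001011001
& 1111101111111111
------------------
  0001000001011001

Answer: 0001000001011001 (4185)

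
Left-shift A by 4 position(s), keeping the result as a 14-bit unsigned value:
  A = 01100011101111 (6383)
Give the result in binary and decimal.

Shift left by 4: drop the top 4 bit(s), append 4 zero(s) on the right.
  01100011101111  ->  discard [0110], keep [0011101111], append 0000
= 00111011110000

Answer: 00111011110000 (3824)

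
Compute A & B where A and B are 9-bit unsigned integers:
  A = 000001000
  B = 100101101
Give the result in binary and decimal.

Apply & to each column (1 only where both bits are 1):
  000001000
& 100101101
-----------
  000001000

Answer: 000001000 (8)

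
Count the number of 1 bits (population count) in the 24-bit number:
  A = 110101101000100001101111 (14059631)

110101101000100001101111
1-bits at positions (from bit 0 = LSB): 0, 1, 2, 3, 5, 6, 11, 15, 17, 18, 20, 22, 23
Count = 13

Answer: 13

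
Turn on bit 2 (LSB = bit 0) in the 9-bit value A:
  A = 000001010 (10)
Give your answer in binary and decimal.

Mask = 1 << 2 = 000000100
Bit 2 of A is 0, so OR-ing with the mask flips it to 1.
  000001010
| 000000100
-----------
  000001110

Answer: 000001110 (14)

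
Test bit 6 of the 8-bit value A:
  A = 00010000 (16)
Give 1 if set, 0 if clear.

Bit 6 is the 7th from the right.
  00010000
   ^
That bit is 0.

Answer: 0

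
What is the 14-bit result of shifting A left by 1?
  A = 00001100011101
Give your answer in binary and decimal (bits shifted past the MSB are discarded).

Shift left by 1: drop the top 1 bit(s), append 1 zero(s) on the right.
  00001100011101  ->  discard [0], keep [0001100011101], append 0
= 00011000111010

Answer: 00011000111010 (1594)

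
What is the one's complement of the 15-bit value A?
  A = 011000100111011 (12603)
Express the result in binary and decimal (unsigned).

Flip each bit (0->1, 1->0):
  011000100111011
  100111011000100

Answer: 100111011000100 (20164)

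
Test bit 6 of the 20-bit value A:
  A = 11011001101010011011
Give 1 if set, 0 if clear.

Bit 6 is the 7th from the right.
  11011001101010011011
               ^
That bit is 0.

Answer: 0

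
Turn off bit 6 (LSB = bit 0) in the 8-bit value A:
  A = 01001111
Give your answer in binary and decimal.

Mask = ~(1 << 6) = 10111111
Bit 6 of A is 1, so AND-ing with the mask clears it to 0.
  01001111
& 10111111
----------
  00001111

Answer: 00001111 (15)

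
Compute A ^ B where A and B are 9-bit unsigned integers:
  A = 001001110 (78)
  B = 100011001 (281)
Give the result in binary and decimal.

Apply ^ to each column (1 where bits differ):
  001001110
^ 100011001
-----------
  101010111

Answer: 101010111 (343)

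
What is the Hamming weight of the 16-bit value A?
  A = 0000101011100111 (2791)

0000101011100111
1-bits at positions (from bit 0 = LSB): 0, 1, 2, 5, 6, 7, 9, 11
Count = 8

Answer: 8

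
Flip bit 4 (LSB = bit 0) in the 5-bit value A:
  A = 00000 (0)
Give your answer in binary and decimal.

Mask = 1 << 4 = 10000
Bit 4 of A is 0; XOR with the mask flips it to 1.
  00000
^ 10000
-------
  10000

Answer: 10000 (16)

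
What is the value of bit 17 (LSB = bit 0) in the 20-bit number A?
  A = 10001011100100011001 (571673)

Bit 17 is the 18th from the right.
  10001011100100011001
    ^
That bit is 0.

Answer: 0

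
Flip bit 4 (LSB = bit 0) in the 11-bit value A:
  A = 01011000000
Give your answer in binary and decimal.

Mask = 1 << 4 = 00000010000
Bit 4 of A is 0; XOR with the mask flips it to 1.
  01011000000
^ 00000010000
-------------
  01011010000

Answer: 01011010000 (720)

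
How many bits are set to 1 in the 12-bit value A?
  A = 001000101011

001000101011
1-bits at positions (from bit 0 = LSB): 0, 1, 3, 5, 9
Count = 5

Answer: 5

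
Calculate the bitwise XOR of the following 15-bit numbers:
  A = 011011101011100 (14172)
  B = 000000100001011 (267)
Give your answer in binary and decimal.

Apply ^ to each column (1 where bits differ):
  011011101011100
^ 000000100001011
-----------------
  011011001010111

Answer: 011011001010111 (13911)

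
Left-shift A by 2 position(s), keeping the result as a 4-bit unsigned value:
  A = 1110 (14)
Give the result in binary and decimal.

Shift left by 2: drop the top 2 bit(s), append 2 zero(s) on the right.
  1110  ->  discard [11], keep [10], append 00
= 1000

Answer: 1000 (8)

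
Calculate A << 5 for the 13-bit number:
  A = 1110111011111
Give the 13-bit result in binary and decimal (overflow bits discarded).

Shift left by 5: drop the top 5 bit(s), append 5 zero(s) on the right.
  1110111011111  ->  discard [11101], keep [11011111], append 00000
= 1101111100000

Answer: 1101111100000 (7136)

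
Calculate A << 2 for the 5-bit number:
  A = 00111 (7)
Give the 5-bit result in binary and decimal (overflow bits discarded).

Shift left by 2: drop the top 2 bit(s), append 2 zero(s) on the right.
  00111  ->  discard [00], keep [111], append 00
= 11100

Answer: 11100 (28)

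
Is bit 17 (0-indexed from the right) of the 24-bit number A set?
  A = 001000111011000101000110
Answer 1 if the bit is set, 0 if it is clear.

Bit 17 is the 18th from the right.
  001000111011000101000110
        ^
That bit is 1.

Answer: 1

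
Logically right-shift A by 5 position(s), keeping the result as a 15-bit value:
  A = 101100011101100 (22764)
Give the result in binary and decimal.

Logical shift right by 5: drop the bottom 5 bit(s), prepend 5 zero(s) on the left.
  101100011101100  ->  keep [1011000111], discard [01100], prepend 00000
= 000001011000111

Answer: 000001011000111 (711)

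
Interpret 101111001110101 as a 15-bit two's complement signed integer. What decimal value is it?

MSB is 1, so the value is negative. Find the magnitude:
1. Invert bits:  010000110001010
2. Add 1:        010000110001011  = 8587
3. Apply sign:   -8587

Answer: -8587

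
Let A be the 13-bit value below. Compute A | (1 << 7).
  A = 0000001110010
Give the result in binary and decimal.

Mask = 1 << 7 = 0000010000000
Bit 7 of A is 0, so OR-ing with the mask flips it to 1.
  0000001110010
| 0000010000000
---------------
  0000011110010

Answer: 0000011110010 (242)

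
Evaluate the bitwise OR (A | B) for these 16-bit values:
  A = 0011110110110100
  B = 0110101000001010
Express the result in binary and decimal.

Apply | to each column (1 where either bit is 1):
  0011110110110100
| 0110101000001010
------------------
  0111111110111110

Answer: 0111111110111110 (32702)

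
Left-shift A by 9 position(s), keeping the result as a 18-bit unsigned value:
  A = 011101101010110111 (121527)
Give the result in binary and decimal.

Shift left by 9: drop the top 9 bit(s), append 9 zero(s) on the right.
  011101101010110111  ->  discard [011101101], keep [010110111], append 000000000
= 010110111000000000

Answer: 010110111000000000 (93696)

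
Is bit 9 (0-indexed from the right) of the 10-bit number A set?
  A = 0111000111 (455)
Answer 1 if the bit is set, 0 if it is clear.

Bit 9 is the 10th from the right.
  0111000111
  ^
That bit is 0.

Answer: 0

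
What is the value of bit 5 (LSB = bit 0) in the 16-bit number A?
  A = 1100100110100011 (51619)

Bit 5 is the 6th from the right.
  1100100110100011
            ^
That bit is 1.

Answer: 1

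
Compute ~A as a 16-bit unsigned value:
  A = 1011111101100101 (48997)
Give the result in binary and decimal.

Flip each bit (0->1, 1->0):
  1011111101100101
  0100000010011010

Answer: 0100000010011010 (16538)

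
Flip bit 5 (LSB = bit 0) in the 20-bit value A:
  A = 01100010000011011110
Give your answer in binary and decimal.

Mask = 1 << 5 = 00000000000000100000
Bit 5 of A is 0; XOR with the mask flips it to 1.
  01100010000011011110
^ 00000000000000100000
----------------------
  01100010000011111110

Answer: 01100010000011111110 (401662)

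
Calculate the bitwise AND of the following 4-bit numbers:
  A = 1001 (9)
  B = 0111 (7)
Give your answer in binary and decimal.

Apply & to each column (1 only where both bits are 1):
  1001
& 0111
------
  0001

Answer: 0001 (1)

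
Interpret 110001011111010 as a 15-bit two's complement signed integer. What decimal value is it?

MSB is 1, so the value is negative. Find the magnitude:
1. Invert bits:  001110100000101
2. Add 1:        001110100000110  = 7430
3. Apply sign:   -7430

Answer: -7430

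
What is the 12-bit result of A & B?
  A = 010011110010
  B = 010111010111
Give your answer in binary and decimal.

Apply & to each column (1 only where both bits are 1):
  010011110010
& 010111010111
--------------
  010011010010

Answer: 010011010010 (1234)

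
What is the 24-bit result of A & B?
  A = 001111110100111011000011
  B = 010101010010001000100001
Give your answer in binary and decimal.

Apply & to each column (1 only where both bits are 1):
  001111110100111011000011
& 010101010010001000100001
--------------------------
  000101010000001000000001

Answer: 000101010000001000000001 (1376769)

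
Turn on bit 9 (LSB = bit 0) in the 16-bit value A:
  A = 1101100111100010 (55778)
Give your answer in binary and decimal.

Mask = 1 << 9 = 0000001000000000
Bit 9 of A is 0, so OR-ing with the mask flips it to 1.
  1101100111100010
| 0000001000000000
------------------
  1101101111100010

Answer: 1101101111100010 (56290)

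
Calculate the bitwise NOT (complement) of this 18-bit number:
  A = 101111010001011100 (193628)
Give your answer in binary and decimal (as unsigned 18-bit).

Flip each bit (0->1, 1->0):
  101111010001011100
  010000101110100011

Answer: 010000101110100011 (68515)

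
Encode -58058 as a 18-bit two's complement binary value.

1. Binary of +58058:  001110001011001010
2. Invert bits:     110001110100110101
3. Add 1:           110001110100110110

Answer: 110001110100110110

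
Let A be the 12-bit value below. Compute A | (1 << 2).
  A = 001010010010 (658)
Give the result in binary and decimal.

Mask = 1 << 2 = 000000000100
Bit 2 of A is 0, so OR-ing with the mask flips it to 1.
  001010010010
| 000000000100
--------------
  001010010110

Answer: 001010010110 (662)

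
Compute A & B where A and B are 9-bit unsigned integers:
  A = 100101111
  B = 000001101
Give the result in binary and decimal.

Apply & to each column (1 only where both bits are 1):
  100101111
& 000001101
-----------
  000001101

Answer: 000001101 (13)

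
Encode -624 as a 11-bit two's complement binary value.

1. Binary of +624:  01001110000
2. Invert bits:     10110001111
3. Add 1:           10110010000

Answer: 10110010000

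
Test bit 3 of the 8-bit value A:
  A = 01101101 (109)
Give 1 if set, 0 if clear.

Bit 3 is the 4th from the right.
  01101101
      ^
That bit is 1.

Answer: 1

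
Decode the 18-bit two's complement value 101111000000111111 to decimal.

MSB is 1, so the value is negative. Find the magnitude:
1. Invert bits:  010000111111000000
2. Add 1:        010000111111000001  = 69569
3. Apply sign:   -69569

Answer: -69569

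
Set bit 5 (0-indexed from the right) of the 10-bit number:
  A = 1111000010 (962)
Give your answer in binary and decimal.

Mask = 1 << 5 = 0000100000
Bit 5 of A is 0, so OR-ing with the mask flips it to 1.
  1111000010
| 0000100000
------------
  1111100010

Answer: 1111100010 (994)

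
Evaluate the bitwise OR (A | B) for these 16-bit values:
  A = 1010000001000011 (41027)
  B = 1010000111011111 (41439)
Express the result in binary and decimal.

Apply | to each column (1 where either bit is 1):
  1010000001000011
| 1010000111011111
------------------
  1010000111011111

Answer: 1010000111011111 (41439)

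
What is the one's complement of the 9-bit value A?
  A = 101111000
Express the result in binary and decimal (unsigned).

Flip each bit (0->1, 1->0):
  101111000
  010000111

Answer: 010000111 (135)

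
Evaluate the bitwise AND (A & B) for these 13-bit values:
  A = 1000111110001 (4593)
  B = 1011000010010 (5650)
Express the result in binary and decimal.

Apply & to each column (1 only where both bits are 1):
  1000111110001
& 1011000010010
---------------
  1000000010000

Answer: 1000000010000 (4112)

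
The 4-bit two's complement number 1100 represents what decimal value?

MSB is 1, so the value is negative. Find the magnitude:
1. Invert bits:  0011
2. Add 1:        0100  = 4
3. Apply sign:   -4

Answer: -4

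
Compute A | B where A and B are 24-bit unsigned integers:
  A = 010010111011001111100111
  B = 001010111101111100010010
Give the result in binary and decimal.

Apply | to each column (1 where either bit is 1):
  010010111011001111100111
| 001010111101111100010010
--------------------------
  011010111111111111110111

Answer: 011010111111111111110111 (7077879)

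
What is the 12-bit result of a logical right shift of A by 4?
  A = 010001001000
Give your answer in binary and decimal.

Logical shift right by 4: drop the bottom 4 bit(s), prepend 4 zero(s) on the left.
  010001001000  ->  keep [01000100], discard [1000], prepend 0000
= 000001000100

Answer: 000001000100 (68)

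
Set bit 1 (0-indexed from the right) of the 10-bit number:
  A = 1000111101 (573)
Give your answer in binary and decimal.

Mask = 1 << 1 = 0000000010
Bit 1 of A is 0, so OR-ing with the mask flips it to 1.
  1000111101
| 0000000010
------------
  1000111111

Answer: 1000111111 (575)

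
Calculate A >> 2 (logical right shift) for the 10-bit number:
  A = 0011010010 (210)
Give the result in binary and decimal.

Logical shift right by 2: drop the bottom 2 bit(s), prepend 2 zero(s) on the left.
  0011010010  ->  keep [00110100], discard [10], prepend 00
= 0000110100

Answer: 0000110100 (52)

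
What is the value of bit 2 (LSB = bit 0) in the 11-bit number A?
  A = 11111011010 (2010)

Bit 2 is the 3rd from the right.
  11111011010
          ^
That bit is 0.

Answer: 0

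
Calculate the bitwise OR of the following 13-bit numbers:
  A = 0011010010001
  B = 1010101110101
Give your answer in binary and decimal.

Apply | to each column (1 where either bit is 1):
  0011010010001
| 1010101110101
---------------
  1011111110101

Answer: 1011111110101 (6133)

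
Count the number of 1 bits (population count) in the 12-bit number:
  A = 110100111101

110100111101
1-bits at positions (from bit 0 = LSB): 0, 2, 3, 4, 5, 8, 10, 11
Count = 8

Answer: 8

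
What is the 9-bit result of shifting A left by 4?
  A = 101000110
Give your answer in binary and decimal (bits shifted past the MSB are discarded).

Shift left by 4: drop the top 4 bit(s), append 4 zero(s) on the right.
  101000110  ->  discard [1010], keep [00110], append 0000
= 001100000

Answer: 001100000 (96)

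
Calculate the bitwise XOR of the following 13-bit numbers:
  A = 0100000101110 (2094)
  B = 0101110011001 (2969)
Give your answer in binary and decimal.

Apply ^ to each column (1 where bits differ):
  0100000101110
^ 0101110011001
---------------
  0001110110111

Answer: 0001110110111 (951)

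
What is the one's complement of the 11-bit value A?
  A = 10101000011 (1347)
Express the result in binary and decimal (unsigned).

Flip each bit (0->1, 1->0):
  10101000011
  01010111100

Answer: 01010111100 (700)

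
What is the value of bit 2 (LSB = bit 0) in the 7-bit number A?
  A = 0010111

Bit 2 is the 3rd from the right.
  0010111
      ^
That bit is 1.

Answer: 1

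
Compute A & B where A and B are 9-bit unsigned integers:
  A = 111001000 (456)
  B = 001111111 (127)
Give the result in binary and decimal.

Apply & to each column (1 only where both bits are 1):
  111001000
& 001111111
-----------
  001001000

Answer: 001001000 (72)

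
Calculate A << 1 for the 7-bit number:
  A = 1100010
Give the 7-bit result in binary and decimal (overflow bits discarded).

Shift left by 1: drop the top 1 bit(s), append 1 zero(s) on the right.
  1100010  ->  discard [1], keep [100010], append 0
= 1000100

Answer: 1000100 (68)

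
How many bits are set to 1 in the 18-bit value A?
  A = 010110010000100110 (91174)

010110010000100110
1-bits at positions (from bit 0 = LSB): 1, 2, 5, 10, 13, 14, 16
Count = 7

Answer: 7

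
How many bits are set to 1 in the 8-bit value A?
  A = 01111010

01111010
1-bits at positions (from bit 0 = LSB): 1, 3, 4, 5, 6
Count = 5

Answer: 5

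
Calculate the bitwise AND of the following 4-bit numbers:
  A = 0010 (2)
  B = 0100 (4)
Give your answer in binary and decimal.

Apply & to each column (1 only where both bits are 1):
  0010
& 0100
------
  0000

Answer: 0000 (0)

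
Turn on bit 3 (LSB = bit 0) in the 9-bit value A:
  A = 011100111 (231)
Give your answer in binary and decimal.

Mask = 1 << 3 = 000001000
Bit 3 of A is 0, so OR-ing with the mask flips it to 1.
  011100111
| 000001000
-----------
  011101111

Answer: 011101111 (239)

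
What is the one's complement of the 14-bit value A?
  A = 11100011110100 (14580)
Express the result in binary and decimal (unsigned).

Flip each bit (0->1, 1->0):
  11100011110100
  00011100001011

Answer: 00011100001011 (1803)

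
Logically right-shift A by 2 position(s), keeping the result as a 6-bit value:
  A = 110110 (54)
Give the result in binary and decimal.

Logical shift right by 2: drop the bottom 2 bit(s), prepend 2 zero(s) on the left.
  110110  ->  keep [1101], discard [10], prepend 00
= 001101

Answer: 001101 (13)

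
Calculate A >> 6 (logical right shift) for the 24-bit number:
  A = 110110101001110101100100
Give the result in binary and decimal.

Logical shift right by 6: drop the bottom 6 bit(s), prepend 6 zero(s) on the left.
  110110101001110101100100  ->  keep [110110101001110101], discard [100100], prepend 000000
= 000000110110101001110101

Answer: 000000110110101001110101 (223861)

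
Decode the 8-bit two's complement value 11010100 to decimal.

MSB is 1, so the value is negative. Find the magnitude:
1. Invert bits:  00101011
2. Add 1:        00101100  = 44
3. Apply sign:   -44

Answer: -44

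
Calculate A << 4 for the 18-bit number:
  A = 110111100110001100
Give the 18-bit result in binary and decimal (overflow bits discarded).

Shift left by 4: drop the top 4 bit(s), append 4 zero(s) on the right.
  110111100110001100  ->  discard [1101], keep [11100110001100], append 0000
= 111001100011000000

Answer: 111001100011000000 (235712)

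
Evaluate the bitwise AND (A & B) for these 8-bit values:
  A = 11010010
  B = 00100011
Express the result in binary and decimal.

Apply & to each column (1 only where both bits are 1):
  11010010
& 00100011
----------
  00000010

Answer: 00000010 (2)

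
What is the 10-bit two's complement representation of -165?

1. Binary of +165:  0010100101
2. Invert bits:     1101011010
3. Add 1:           1101011011

Answer: 1101011011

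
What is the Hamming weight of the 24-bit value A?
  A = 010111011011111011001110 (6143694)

010111011011111011001110
1-bits at positions (from bit 0 = LSB): 1, 2, 3, 6, 7, 9, 10, 11, 12, 13, 15, 16, 18, 19, 20, 22
Count = 16

Answer: 16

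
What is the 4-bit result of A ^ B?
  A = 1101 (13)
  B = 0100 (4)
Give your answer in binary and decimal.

Apply ^ to each column (1 where bits differ):
  1101
^ 0100
------
  1001

Answer: 1001 (9)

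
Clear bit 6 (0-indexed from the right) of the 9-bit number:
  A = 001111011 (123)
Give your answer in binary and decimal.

Mask = ~(1 << 6) = 110111111
Bit 6 of A is 1, so AND-ing with the mask clears it to 0.
  001111011
& 110111111
-----------
  000111011

Answer: 000111011 (59)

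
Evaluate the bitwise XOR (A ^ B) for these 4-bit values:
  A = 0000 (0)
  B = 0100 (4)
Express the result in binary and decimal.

Apply ^ to each column (1 where bits differ):
  0000
^ 0100
------
  0100

Answer: 0100 (4)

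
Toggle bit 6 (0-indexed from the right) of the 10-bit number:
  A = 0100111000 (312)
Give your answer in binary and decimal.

Mask = 1 << 6 = 0001000000
Bit 6 of A is 0; XOR with the mask flips it to 1.
  0100111000
^ 0001000000
------------
  0101111000

Answer: 0101111000 (376)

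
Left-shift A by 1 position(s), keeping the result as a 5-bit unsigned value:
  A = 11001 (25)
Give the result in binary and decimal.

Shift left by 1: drop the top 1 bit(s), append 1 zero(s) on the right.
  11001  ->  discard [1], keep [1001], append 0
= 10010

Answer: 10010 (18)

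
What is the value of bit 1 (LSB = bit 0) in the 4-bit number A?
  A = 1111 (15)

Bit 1 is the 2nd from the right.
  1111
    ^
That bit is 1.

Answer: 1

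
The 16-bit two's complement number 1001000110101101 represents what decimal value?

MSB is 1, so the value is negative. Find the magnitude:
1. Invert bits:  0110111001010010
2. Add 1:        0110111001010011  = 28243
3. Apply sign:   -28243

Answer: -28243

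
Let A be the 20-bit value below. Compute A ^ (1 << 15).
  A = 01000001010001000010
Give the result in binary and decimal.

Mask = 1 << 15 = 00001000000000000000
Bit 15 of A is 0; XOR with the mask flips it to 1.
  01000001010001000010
^ 00001000000000000000
----------------------
  01001001010001000010

Answer: 01001001010001000010 (300098)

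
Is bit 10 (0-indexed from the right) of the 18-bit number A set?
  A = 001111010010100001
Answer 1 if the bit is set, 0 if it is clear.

Bit 10 is the 11th from the right.
  001111010010100001
         ^
That bit is 1.

Answer: 1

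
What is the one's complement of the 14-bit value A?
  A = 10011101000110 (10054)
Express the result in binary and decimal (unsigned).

Flip each bit (0->1, 1->0):
  10011101000110
  01100010111001

Answer: 01100010111001 (6329)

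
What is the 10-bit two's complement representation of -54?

1. Binary of +54:  0000110110
2. Invert bits:     1111001001
3. Add 1:           1111001010

Answer: 1111001010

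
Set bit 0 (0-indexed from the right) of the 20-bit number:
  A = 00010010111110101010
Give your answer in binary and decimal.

Mask = 1 << 0 = 00000000000000000001
Bit 0 of A is 0, so OR-ing with the mask flips it to 1.
  00010010111110101010
| 00000000000000000001
----------------------
  00010010111110101011

Answer: 00010010111110101011 (77739)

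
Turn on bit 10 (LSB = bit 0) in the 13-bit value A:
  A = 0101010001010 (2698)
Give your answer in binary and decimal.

Mask = 1 << 10 = 0010000000000
Bit 10 of A is 0, so OR-ing with the mask flips it to 1.
  0101010001010
| 0010000000000
---------------
  0111010001010

Answer: 0111010001010 (3722)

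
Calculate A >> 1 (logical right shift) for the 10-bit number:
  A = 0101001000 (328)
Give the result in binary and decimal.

Logical shift right by 1: drop the bottom 1 bit(s), prepend 1 zero(s) on the left.
  0101001000  ->  keep [010100100], discard [0], prepend 0
= 0010100100

Answer: 0010100100 (164)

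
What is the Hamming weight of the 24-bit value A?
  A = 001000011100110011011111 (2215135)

001000011100110011011111
1-bits at positions (from bit 0 = LSB): 0, 1, 2, 3, 4, 6, 7, 10, 11, 14, 15, 16, 21
Count = 13

Answer: 13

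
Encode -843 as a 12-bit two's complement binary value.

1. Binary of +843:  001101001011
2. Invert bits:     110010110100
3. Add 1:           110010110101

Answer: 110010110101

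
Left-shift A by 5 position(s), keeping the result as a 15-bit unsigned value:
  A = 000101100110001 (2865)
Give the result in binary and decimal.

Shift left by 5: drop the top 5 bit(s), append 5 zero(s) on the right.
  000101100110001  ->  discard [00010], keep [1100110001], append 00000
= 110011000100000

Answer: 110011000100000 (26144)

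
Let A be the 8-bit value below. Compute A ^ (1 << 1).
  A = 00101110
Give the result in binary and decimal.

Mask = 1 << 1 = 00000010
Bit 1 of A is 1; XOR with the mask flips it to 0.
  00101110
^ 00000010
----------
  00101100

Answer: 00101100 (44)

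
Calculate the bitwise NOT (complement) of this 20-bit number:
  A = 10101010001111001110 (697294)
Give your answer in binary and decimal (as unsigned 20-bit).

Flip each bit (0->1, 1->0):
  10101010001111001110
  01010101110000110001

Answer: 01010101110000110001 (351281)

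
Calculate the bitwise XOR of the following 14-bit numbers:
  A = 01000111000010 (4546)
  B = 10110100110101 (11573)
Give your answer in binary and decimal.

Apply ^ to each column (1 where bits differ):
  01000111000010
^ 10110100110101
----------------
  11110011110111

Answer: 11110011110111 (15607)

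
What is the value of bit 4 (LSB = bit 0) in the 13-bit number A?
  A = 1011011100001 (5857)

Bit 4 is the 5th from the right.
  1011011100001
          ^
That bit is 0.

Answer: 0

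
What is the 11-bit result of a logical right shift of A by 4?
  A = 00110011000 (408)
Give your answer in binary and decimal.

Logical shift right by 4: drop the bottom 4 bit(s), prepend 4 zero(s) on the left.
  00110011000  ->  keep [0011001], discard [1000], prepend 0000
= 00000011001

Answer: 00000011001 (25)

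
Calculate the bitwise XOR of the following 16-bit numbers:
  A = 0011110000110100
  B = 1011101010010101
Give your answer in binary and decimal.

Apply ^ to each column (1 where bits differ):
  0011110000110100
^ 1011101010010101
------------------
  1000011010100001

Answer: 1000011010100001 (34465)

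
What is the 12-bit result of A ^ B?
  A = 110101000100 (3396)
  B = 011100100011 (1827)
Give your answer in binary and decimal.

Apply ^ to each column (1 where bits differ):
  110101000100
^ 011100100011
--------------
  101001100111

Answer: 101001100111 (2663)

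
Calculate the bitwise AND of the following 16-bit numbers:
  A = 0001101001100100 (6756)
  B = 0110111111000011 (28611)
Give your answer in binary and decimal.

Apply & to each column (1 only where both bits are 1):
  0001101001100100
& 0110111111000011
------------------
  0000101001000000

Answer: 0000101001000000 (2624)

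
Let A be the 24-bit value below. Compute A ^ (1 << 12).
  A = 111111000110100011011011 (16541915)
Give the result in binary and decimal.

Mask = 1 << 12 = 000000000001000000000000
Bit 12 of A is 0; XOR with the mask flips it to 1.
  111111000110100011011011
^ 000000000001000000000000
--------------------------
  111111000111100011011011

Answer: 111111000111100011011011 (16546011)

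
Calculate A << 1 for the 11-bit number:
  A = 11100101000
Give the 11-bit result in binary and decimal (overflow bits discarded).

Shift left by 1: drop the top 1 bit(s), append 1 zero(s) on the right.
  11100101000  ->  discard [1], keep [1100101000], append 0
= 11001010000

Answer: 11001010000 (1616)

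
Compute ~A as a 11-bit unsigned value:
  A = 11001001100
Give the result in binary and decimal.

Flip each bit (0->1, 1->0):
  11001001100
  00110110011

Answer: 00110110011 (435)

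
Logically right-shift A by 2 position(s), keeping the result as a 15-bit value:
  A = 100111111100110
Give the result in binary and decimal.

Logical shift right by 2: drop the bottom 2 bit(s), prepend 2 zero(s) on the left.
  100111111100110  ->  keep [1001111111001], discard [10], prepend 00
= 001001111111001

Answer: 001001111111001 (5113)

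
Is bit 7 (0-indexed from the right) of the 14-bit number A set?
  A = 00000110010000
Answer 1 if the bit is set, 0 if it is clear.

Bit 7 is the 8th from the right.
  00000110010000
        ^
That bit is 1.

Answer: 1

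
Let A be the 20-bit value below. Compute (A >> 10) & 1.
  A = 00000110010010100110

Bit 10 is the 11th from the right.
  00000110010010100110
           ^
That bit is 1.

Answer: 1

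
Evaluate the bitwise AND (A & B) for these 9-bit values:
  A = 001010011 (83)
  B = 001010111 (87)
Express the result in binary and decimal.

Apply & to each column (1 only where both bits are 1):
  001010011
& 001010111
-----------
  001010011

Answer: 001010011 (83)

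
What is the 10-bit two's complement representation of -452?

1. Binary of +452:  0111000100
2. Invert bits:     1000111011
3. Add 1:           1000111100

Answer: 1000111100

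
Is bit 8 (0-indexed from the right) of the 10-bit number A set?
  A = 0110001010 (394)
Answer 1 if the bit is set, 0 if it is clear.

Bit 8 is the 9th from the right.
  0110001010
   ^
That bit is 1.

Answer: 1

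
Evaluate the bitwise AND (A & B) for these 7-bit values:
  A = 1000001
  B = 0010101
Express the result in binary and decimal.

Apply & to each column (1 only where both bits are 1):
  1000001
& 0010101
---------
  0000001

Answer: 0000001 (1)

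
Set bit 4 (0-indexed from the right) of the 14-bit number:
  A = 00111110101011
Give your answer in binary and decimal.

Mask = 1 << 4 = 00000000010000
Bit 4 of A is 0, so OR-ing with the mask flips it to 1.
  00111110101011
| 00000000010000
----------------
  00111110111011

Answer: 00111110111011 (4027)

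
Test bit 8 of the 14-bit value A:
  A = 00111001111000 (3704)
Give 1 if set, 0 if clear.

Bit 8 is the 9th from the right.
  00111001111000
       ^
That bit is 0.

Answer: 0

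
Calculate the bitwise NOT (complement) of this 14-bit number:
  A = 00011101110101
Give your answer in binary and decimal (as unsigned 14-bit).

Flip each bit (0->1, 1->0):
  00011101110101
  11100010001010

Answer: 11100010001010 (14474)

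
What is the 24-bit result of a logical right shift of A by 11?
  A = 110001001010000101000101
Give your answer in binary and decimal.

Logical shift right by 11: drop the bottom 11 bit(s), prepend 11 zero(s) on the left.
  110001001010000101000101  ->  keep [1100010010100], discard [00101000101], prepend 00000000000
= 000000000001100010010100

Answer: 000000000001100010010100 (6292)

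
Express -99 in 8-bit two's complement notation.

1. Binary of +99:  01100011
2. Invert bits:     10011100
3. Add 1:           10011101

Answer: 10011101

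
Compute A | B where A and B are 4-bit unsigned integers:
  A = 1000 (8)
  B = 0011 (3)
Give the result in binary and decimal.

Apply | to each column (1 where either bit is 1):
  1000
| 0011
------
  1011

Answer: 1011 (11)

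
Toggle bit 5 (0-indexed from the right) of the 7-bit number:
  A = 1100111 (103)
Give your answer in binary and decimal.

Mask = 1 << 5 = 0100000
Bit 5 of A is 1; XOR with the mask flips it to 0.
  1100111
^ 0100000
---------
  1000111

Answer: 1000111 (71)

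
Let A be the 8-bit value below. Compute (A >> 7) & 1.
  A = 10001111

Bit 7 is the 8th from the right.
  10001111
  ^
That bit is 1.

Answer: 1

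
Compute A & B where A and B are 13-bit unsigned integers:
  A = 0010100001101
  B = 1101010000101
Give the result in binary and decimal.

Apply & to each column (1 only where both bits are 1):
  0010100001101
& 1101010000101
---------------
  0000000000101

Answer: 0000000000101 (5)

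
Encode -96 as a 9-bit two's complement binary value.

1. Binary of +96:  001100000
2. Invert bits:     110011111
3. Add 1:           110100000

Answer: 110100000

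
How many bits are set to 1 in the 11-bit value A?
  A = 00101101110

00101101110
1-bits at positions (from bit 0 = LSB): 1, 2, 3, 5, 6, 8
Count = 6

Answer: 6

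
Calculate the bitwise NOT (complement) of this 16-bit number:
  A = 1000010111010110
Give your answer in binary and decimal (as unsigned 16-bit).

Flip each bit (0->1, 1->0):
  1000010111010110
  0111101000101001

Answer: 0111101000101001 (31273)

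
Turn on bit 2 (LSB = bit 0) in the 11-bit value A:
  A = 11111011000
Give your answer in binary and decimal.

Mask = 1 << 2 = 00000000100
Bit 2 of A is 0, so OR-ing with the mask flips it to 1.
  11111011000
| 00000000100
-------------
  11111011100

Answer: 11111011100 (2012)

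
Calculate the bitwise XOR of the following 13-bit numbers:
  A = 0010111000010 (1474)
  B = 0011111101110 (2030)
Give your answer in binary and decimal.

Apply ^ to each column (1 where bits differ):
  0010111000010
^ 0011111101110
---------------
  0001000101100

Answer: 0001000101100 (556)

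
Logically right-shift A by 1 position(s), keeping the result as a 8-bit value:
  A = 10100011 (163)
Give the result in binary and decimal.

Logical shift right by 1: drop the bottom 1 bit(s), prepend 1 zero(s) on the left.
  10100011  ->  keep [1010001], discard [1], prepend 0
= 01010001

Answer: 01010001 (81)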